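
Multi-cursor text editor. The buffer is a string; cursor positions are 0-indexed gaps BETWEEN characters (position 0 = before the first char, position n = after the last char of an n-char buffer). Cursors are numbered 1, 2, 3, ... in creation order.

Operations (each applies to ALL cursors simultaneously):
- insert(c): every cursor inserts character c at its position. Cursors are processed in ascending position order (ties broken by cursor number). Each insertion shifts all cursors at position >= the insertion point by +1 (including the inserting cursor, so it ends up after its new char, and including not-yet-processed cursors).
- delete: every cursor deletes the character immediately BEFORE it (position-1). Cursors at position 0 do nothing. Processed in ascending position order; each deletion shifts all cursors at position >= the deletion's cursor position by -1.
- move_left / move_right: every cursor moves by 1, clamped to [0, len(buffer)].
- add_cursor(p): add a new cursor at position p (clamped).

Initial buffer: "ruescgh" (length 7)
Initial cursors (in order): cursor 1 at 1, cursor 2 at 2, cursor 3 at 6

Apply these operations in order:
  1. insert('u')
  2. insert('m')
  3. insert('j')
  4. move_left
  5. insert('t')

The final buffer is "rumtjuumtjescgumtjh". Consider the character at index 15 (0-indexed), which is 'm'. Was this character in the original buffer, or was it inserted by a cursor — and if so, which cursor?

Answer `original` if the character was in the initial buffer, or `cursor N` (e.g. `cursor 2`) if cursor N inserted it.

Answer: cursor 3

Derivation:
After op 1 (insert('u')): buffer="ruuuescguh" (len 10), cursors c1@2 c2@4 c3@9, authorship .1.2....3.
After op 2 (insert('m')): buffer="rumuumescgumh" (len 13), cursors c1@3 c2@6 c3@12, authorship .11.22....33.
After op 3 (insert('j')): buffer="rumjuumjescgumjh" (len 16), cursors c1@4 c2@8 c3@15, authorship .111.222....333.
After op 4 (move_left): buffer="rumjuumjescgumjh" (len 16), cursors c1@3 c2@7 c3@14, authorship .111.222....333.
After op 5 (insert('t')): buffer="rumtjuumtjescgumtjh" (len 19), cursors c1@4 c2@9 c3@17, authorship .1111.2222....3333.
Authorship (.=original, N=cursor N): . 1 1 1 1 . 2 2 2 2 . . . . 3 3 3 3 .
Index 15: author = 3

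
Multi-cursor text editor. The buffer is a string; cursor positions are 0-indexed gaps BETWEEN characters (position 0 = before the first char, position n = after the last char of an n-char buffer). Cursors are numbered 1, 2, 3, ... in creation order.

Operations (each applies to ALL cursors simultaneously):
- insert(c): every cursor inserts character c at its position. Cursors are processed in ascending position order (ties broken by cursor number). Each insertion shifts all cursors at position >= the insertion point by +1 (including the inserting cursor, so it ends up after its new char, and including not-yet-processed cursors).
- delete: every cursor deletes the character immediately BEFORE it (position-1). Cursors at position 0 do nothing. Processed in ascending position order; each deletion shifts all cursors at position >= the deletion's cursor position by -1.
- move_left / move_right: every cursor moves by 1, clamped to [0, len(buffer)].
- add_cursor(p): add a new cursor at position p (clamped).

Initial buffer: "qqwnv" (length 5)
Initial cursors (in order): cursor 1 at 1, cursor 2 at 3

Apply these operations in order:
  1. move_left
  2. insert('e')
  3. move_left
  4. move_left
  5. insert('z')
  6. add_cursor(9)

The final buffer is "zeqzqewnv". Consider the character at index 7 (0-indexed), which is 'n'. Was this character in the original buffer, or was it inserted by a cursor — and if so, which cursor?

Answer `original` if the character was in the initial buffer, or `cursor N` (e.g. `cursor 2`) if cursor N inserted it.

Answer: original

Derivation:
After op 1 (move_left): buffer="qqwnv" (len 5), cursors c1@0 c2@2, authorship .....
After op 2 (insert('e')): buffer="eqqewnv" (len 7), cursors c1@1 c2@4, authorship 1..2...
After op 3 (move_left): buffer="eqqewnv" (len 7), cursors c1@0 c2@3, authorship 1..2...
After op 4 (move_left): buffer="eqqewnv" (len 7), cursors c1@0 c2@2, authorship 1..2...
After op 5 (insert('z')): buffer="zeqzqewnv" (len 9), cursors c1@1 c2@4, authorship 11.2.2...
After op 6 (add_cursor(9)): buffer="zeqzqewnv" (len 9), cursors c1@1 c2@4 c3@9, authorship 11.2.2...
Authorship (.=original, N=cursor N): 1 1 . 2 . 2 . . .
Index 7: author = original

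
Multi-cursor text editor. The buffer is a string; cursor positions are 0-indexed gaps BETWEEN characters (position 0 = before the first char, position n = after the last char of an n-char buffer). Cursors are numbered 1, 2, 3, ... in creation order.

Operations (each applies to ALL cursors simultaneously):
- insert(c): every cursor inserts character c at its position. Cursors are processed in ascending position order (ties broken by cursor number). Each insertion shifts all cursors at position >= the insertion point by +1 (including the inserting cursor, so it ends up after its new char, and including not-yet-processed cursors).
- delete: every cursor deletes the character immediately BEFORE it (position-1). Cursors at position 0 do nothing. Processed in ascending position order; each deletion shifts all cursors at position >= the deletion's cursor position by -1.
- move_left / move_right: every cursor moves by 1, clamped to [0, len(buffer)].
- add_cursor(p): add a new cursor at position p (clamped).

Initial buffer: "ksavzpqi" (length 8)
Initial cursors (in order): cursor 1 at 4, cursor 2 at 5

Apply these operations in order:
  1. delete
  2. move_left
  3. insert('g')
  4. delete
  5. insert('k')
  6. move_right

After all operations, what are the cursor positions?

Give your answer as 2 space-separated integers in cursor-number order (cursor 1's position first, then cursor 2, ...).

After op 1 (delete): buffer="ksapqi" (len 6), cursors c1@3 c2@3, authorship ......
After op 2 (move_left): buffer="ksapqi" (len 6), cursors c1@2 c2@2, authorship ......
After op 3 (insert('g')): buffer="ksggapqi" (len 8), cursors c1@4 c2@4, authorship ..12....
After op 4 (delete): buffer="ksapqi" (len 6), cursors c1@2 c2@2, authorship ......
After op 5 (insert('k')): buffer="kskkapqi" (len 8), cursors c1@4 c2@4, authorship ..12....
After op 6 (move_right): buffer="kskkapqi" (len 8), cursors c1@5 c2@5, authorship ..12....

Answer: 5 5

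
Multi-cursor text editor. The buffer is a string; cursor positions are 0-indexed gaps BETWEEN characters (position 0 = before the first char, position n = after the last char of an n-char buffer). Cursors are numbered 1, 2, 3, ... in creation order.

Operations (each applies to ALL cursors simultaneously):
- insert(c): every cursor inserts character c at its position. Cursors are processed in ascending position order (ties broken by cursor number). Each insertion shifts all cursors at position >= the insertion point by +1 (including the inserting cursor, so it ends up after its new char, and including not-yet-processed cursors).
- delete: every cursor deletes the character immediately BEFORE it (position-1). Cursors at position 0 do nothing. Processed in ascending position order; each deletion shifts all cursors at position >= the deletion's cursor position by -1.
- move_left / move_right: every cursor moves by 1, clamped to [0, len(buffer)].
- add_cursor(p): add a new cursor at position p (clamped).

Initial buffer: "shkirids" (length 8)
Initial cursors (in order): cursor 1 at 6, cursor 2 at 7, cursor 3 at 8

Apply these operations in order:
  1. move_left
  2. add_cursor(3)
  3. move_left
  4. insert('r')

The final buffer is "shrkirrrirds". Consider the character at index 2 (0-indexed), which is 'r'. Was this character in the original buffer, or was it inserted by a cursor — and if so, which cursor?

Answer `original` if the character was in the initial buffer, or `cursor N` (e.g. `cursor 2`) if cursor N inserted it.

After op 1 (move_left): buffer="shkirids" (len 8), cursors c1@5 c2@6 c3@7, authorship ........
After op 2 (add_cursor(3)): buffer="shkirids" (len 8), cursors c4@3 c1@5 c2@6 c3@7, authorship ........
After op 3 (move_left): buffer="shkirids" (len 8), cursors c4@2 c1@4 c2@5 c3@6, authorship ........
After op 4 (insert('r')): buffer="shrkirrrirds" (len 12), cursors c4@3 c1@6 c2@8 c3@10, authorship ..4..1.2.3..
Authorship (.=original, N=cursor N): . . 4 . . 1 . 2 . 3 . .
Index 2: author = 4

Answer: cursor 4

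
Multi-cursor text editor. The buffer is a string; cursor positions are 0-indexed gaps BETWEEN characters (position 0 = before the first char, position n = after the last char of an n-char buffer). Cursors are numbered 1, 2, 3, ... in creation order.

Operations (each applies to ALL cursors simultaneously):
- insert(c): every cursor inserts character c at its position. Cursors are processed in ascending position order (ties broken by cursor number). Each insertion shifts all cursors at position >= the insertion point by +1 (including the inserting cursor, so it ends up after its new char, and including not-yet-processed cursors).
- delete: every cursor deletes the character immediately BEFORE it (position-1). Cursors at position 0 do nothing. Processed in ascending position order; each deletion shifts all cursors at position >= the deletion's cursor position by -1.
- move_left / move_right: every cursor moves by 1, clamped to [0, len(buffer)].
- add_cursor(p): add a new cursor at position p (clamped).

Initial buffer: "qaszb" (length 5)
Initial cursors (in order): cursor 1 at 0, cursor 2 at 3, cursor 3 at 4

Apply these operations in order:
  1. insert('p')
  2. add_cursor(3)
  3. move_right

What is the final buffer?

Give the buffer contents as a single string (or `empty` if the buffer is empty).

Answer: pqaspzpb

Derivation:
After op 1 (insert('p')): buffer="pqaspzpb" (len 8), cursors c1@1 c2@5 c3@7, authorship 1...2.3.
After op 2 (add_cursor(3)): buffer="pqaspzpb" (len 8), cursors c1@1 c4@3 c2@5 c3@7, authorship 1...2.3.
After op 3 (move_right): buffer="pqaspzpb" (len 8), cursors c1@2 c4@4 c2@6 c3@8, authorship 1...2.3.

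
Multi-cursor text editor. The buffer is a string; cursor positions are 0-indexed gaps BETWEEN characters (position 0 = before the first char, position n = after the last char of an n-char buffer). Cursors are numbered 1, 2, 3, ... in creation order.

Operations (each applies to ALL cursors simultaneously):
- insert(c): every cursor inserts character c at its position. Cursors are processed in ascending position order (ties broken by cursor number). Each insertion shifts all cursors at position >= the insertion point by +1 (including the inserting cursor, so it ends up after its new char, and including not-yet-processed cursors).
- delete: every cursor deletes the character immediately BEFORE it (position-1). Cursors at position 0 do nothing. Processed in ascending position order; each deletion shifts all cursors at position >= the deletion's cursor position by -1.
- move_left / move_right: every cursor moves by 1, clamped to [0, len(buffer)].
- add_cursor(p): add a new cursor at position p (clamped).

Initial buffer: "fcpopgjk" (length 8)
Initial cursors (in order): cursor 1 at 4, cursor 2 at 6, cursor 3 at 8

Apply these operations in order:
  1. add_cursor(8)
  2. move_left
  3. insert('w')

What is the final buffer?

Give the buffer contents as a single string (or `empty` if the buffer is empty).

After op 1 (add_cursor(8)): buffer="fcpopgjk" (len 8), cursors c1@4 c2@6 c3@8 c4@8, authorship ........
After op 2 (move_left): buffer="fcpopgjk" (len 8), cursors c1@3 c2@5 c3@7 c4@7, authorship ........
After op 3 (insert('w')): buffer="fcpwopwgjwwk" (len 12), cursors c1@4 c2@7 c3@11 c4@11, authorship ...1..2..34.

Answer: fcpwopwgjwwk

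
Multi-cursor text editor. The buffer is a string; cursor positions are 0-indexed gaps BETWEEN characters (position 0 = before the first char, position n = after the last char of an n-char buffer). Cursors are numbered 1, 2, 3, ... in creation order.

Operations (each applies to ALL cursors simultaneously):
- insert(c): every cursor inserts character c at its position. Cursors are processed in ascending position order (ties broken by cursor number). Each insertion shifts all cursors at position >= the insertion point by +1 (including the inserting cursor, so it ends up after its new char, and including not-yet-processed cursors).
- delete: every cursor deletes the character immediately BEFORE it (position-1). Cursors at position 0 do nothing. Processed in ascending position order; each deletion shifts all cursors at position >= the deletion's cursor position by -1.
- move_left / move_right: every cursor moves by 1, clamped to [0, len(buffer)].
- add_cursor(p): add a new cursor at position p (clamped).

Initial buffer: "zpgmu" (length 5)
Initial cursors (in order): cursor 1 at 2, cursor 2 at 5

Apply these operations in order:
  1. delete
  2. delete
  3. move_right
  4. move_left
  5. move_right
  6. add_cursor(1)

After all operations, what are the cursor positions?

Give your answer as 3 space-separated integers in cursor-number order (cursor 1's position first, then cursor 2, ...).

After op 1 (delete): buffer="zgm" (len 3), cursors c1@1 c2@3, authorship ...
After op 2 (delete): buffer="g" (len 1), cursors c1@0 c2@1, authorship .
After op 3 (move_right): buffer="g" (len 1), cursors c1@1 c2@1, authorship .
After op 4 (move_left): buffer="g" (len 1), cursors c1@0 c2@0, authorship .
After op 5 (move_right): buffer="g" (len 1), cursors c1@1 c2@1, authorship .
After op 6 (add_cursor(1)): buffer="g" (len 1), cursors c1@1 c2@1 c3@1, authorship .

Answer: 1 1 1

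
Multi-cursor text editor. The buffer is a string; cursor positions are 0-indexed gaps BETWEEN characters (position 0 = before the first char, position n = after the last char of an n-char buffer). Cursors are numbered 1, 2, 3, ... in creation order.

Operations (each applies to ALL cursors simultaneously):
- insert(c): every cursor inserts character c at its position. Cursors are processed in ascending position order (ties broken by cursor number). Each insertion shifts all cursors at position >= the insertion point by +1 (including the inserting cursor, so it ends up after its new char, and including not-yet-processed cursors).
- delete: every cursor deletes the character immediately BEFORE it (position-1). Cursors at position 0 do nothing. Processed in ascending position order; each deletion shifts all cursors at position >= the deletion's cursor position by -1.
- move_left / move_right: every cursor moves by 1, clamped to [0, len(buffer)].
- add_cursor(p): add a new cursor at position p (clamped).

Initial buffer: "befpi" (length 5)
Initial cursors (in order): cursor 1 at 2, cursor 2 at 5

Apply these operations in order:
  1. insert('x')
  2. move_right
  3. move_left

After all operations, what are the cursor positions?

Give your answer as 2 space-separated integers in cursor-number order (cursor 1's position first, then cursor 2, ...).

After op 1 (insert('x')): buffer="bexfpix" (len 7), cursors c1@3 c2@7, authorship ..1...2
After op 2 (move_right): buffer="bexfpix" (len 7), cursors c1@4 c2@7, authorship ..1...2
After op 3 (move_left): buffer="bexfpix" (len 7), cursors c1@3 c2@6, authorship ..1...2

Answer: 3 6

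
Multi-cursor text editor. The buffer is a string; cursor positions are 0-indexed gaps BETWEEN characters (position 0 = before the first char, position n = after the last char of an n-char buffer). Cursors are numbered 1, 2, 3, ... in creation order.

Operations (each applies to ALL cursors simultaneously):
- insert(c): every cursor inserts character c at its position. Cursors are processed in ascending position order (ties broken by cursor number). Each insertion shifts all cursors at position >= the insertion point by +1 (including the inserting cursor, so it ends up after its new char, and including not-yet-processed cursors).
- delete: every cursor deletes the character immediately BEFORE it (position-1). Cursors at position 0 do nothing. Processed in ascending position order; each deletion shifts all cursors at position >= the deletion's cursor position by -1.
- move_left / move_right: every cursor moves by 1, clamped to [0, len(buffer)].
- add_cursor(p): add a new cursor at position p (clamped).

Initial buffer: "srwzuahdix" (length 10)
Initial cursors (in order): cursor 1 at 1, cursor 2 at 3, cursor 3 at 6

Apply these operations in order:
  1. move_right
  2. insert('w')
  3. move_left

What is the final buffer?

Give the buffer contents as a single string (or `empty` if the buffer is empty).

Answer: srwwzwuahwdix

Derivation:
After op 1 (move_right): buffer="srwzuahdix" (len 10), cursors c1@2 c2@4 c3@7, authorship ..........
After op 2 (insert('w')): buffer="srwwzwuahwdix" (len 13), cursors c1@3 c2@6 c3@10, authorship ..1..2...3...
After op 3 (move_left): buffer="srwwzwuahwdix" (len 13), cursors c1@2 c2@5 c3@9, authorship ..1..2...3...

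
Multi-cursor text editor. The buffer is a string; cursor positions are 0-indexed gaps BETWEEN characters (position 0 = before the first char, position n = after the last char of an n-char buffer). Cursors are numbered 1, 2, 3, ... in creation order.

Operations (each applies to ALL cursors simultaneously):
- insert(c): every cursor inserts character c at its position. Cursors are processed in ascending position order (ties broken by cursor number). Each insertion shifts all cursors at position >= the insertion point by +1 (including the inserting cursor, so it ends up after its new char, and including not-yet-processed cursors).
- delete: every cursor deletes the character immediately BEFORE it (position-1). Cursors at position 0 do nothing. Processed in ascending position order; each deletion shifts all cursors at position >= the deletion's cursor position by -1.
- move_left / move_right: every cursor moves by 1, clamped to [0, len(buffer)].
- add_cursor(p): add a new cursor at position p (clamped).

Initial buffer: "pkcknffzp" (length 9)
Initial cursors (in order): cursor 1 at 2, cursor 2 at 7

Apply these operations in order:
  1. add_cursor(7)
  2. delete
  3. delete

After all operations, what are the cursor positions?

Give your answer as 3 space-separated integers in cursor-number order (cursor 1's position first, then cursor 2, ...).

After op 1 (add_cursor(7)): buffer="pkcknffzp" (len 9), cursors c1@2 c2@7 c3@7, authorship .........
After op 2 (delete): buffer="pcknzp" (len 6), cursors c1@1 c2@4 c3@4, authorship ......
After op 3 (delete): buffer="czp" (len 3), cursors c1@0 c2@1 c3@1, authorship ...

Answer: 0 1 1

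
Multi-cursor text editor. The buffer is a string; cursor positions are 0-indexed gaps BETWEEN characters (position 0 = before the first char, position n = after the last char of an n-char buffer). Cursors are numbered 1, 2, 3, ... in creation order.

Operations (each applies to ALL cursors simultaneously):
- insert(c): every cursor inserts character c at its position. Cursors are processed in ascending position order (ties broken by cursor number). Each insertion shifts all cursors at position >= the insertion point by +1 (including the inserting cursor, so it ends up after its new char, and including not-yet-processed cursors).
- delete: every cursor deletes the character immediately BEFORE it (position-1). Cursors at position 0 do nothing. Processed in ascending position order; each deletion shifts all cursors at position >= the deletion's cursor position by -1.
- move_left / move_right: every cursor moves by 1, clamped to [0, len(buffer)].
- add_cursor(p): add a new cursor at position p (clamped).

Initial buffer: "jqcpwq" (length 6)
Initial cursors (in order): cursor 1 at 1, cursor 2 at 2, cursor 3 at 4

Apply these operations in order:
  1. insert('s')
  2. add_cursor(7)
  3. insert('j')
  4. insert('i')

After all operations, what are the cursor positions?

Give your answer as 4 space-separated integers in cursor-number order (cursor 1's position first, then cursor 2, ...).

After op 1 (insert('s')): buffer="jsqscpswq" (len 9), cursors c1@2 c2@4 c3@7, authorship .1.2..3..
After op 2 (add_cursor(7)): buffer="jsqscpswq" (len 9), cursors c1@2 c2@4 c3@7 c4@7, authorship .1.2..3..
After op 3 (insert('j')): buffer="jsjqsjcpsjjwq" (len 13), cursors c1@3 c2@6 c3@11 c4@11, authorship .11.22..334..
After op 4 (insert('i')): buffer="jsjiqsjicpsjjiiwq" (len 17), cursors c1@4 c2@8 c3@15 c4@15, authorship .111.222..33434..

Answer: 4 8 15 15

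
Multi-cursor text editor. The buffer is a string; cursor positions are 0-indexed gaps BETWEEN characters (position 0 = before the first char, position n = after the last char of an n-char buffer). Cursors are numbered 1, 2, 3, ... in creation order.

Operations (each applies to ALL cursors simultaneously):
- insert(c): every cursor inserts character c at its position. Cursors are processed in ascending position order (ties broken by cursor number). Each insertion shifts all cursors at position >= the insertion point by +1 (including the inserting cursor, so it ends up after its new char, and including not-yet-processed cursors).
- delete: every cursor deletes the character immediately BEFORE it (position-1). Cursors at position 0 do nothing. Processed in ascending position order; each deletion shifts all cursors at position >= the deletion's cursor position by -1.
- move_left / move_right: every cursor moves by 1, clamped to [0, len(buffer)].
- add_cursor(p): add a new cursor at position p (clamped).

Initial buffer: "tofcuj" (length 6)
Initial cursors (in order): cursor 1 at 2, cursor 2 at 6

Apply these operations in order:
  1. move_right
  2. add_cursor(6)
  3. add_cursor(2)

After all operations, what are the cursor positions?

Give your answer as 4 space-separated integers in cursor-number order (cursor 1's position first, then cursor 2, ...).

Answer: 3 6 6 2

Derivation:
After op 1 (move_right): buffer="tofcuj" (len 6), cursors c1@3 c2@6, authorship ......
After op 2 (add_cursor(6)): buffer="tofcuj" (len 6), cursors c1@3 c2@6 c3@6, authorship ......
After op 3 (add_cursor(2)): buffer="tofcuj" (len 6), cursors c4@2 c1@3 c2@6 c3@6, authorship ......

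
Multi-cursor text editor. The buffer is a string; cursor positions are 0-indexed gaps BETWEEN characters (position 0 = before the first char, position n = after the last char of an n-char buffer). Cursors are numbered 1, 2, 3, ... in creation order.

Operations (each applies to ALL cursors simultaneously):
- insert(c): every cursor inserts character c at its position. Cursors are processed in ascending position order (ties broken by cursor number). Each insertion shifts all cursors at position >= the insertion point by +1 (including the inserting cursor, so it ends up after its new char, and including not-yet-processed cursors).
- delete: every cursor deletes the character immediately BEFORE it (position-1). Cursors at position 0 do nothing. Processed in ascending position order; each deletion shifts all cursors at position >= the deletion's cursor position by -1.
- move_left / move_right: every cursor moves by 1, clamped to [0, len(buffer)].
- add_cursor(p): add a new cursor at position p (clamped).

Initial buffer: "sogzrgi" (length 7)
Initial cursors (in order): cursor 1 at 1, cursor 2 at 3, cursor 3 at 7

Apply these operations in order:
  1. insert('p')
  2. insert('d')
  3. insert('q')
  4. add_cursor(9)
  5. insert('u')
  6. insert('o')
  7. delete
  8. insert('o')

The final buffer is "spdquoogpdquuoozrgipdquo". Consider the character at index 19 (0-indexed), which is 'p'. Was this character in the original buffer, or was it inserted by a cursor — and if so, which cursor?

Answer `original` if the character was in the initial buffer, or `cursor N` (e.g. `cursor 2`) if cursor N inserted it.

After op 1 (insert('p')): buffer="spogpzrgip" (len 10), cursors c1@2 c2@5 c3@10, authorship .1..2....3
After op 2 (insert('d')): buffer="spdogpdzrgipd" (len 13), cursors c1@3 c2@7 c3@13, authorship .11..22....33
After op 3 (insert('q')): buffer="spdqogpdqzrgipdq" (len 16), cursors c1@4 c2@9 c3@16, authorship .111..222....333
After op 4 (add_cursor(9)): buffer="spdqogpdqzrgipdq" (len 16), cursors c1@4 c2@9 c4@9 c3@16, authorship .111..222....333
After op 5 (insert('u')): buffer="spdquogpdquuzrgipdqu" (len 20), cursors c1@5 c2@12 c4@12 c3@20, authorship .1111..22224....3333
After op 6 (insert('o')): buffer="spdquoogpdquuoozrgipdquo" (len 24), cursors c1@6 c2@15 c4@15 c3@24, authorship .11111..2222424....33333
After op 7 (delete): buffer="spdquogpdquuzrgipdqu" (len 20), cursors c1@5 c2@12 c4@12 c3@20, authorship .1111..22224....3333
After op 8 (insert('o')): buffer="spdquoogpdquuoozrgipdquo" (len 24), cursors c1@6 c2@15 c4@15 c3@24, authorship .11111..2222424....33333
Authorship (.=original, N=cursor N): . 1 1 1 1 1 . . 2 2 2 2 4 2 4 . . . . 3 3 3 3 3
Index 19: author = 3

Answer: cursor 3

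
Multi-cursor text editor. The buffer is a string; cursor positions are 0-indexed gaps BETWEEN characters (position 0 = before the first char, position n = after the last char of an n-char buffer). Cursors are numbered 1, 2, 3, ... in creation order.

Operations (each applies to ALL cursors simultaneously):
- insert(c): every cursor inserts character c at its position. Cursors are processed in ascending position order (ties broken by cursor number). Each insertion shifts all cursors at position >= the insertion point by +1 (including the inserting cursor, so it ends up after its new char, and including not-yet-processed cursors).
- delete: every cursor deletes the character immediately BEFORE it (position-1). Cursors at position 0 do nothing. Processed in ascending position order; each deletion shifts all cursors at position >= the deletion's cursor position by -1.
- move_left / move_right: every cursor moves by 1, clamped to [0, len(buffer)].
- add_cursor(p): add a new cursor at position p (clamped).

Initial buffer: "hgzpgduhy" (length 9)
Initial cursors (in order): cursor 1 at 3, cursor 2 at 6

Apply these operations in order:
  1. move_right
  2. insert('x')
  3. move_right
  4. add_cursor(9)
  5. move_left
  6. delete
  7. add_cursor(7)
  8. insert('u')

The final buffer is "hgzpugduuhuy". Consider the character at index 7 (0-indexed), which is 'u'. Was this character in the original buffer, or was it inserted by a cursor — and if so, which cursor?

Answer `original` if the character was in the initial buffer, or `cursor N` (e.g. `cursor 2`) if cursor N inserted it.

Answer: cursor 2

Derivation:
After op 1 (move_right): buffer="hgzpgduhy" (len 9), cursors c1@4 c2@7, authorship .........
After op 2 (insert('x')): buffer="hgzpxgduxhy" (len 11), cursors c1@5 c2@9, authorship ....1...2..
After op 3 (move_right): buffer="hgzpxgduxhy" (len 11), cursors c1@6 c2@10, authorship ....1...2..
After op 4 (add_cursor(9)): buffer="hgzpxgduxhy" (len 11), cursors c1@6 c3@9 c2@10, authorship ....1...2..
After op 5 (move_left): buffer="hgzpxgduxhy" (len 11), cursors c1@5 c3@8 c2@9, authorship ....1...2..
After op 6 (delete): buffer="hgzpgdhy" (len 8), cursors c1@4 c2@6 c3@6, authorship ........
After op 7 (add_cursor(7)): buffer="hgzpgdhy" (len 8), cursors c1@4 c2@6 c3@6 c4@7, authorship ........
After op 8 (insert('u')): buffer="hgzpugduuhuy" (len 12), cursors c1@5 c2@9 c3@9 c4@11, authorship ....1..23.4.
Authorship (.=original, N=cursor N): . . . . 1 . . 2 3 . 4 .
Index 7: author = 2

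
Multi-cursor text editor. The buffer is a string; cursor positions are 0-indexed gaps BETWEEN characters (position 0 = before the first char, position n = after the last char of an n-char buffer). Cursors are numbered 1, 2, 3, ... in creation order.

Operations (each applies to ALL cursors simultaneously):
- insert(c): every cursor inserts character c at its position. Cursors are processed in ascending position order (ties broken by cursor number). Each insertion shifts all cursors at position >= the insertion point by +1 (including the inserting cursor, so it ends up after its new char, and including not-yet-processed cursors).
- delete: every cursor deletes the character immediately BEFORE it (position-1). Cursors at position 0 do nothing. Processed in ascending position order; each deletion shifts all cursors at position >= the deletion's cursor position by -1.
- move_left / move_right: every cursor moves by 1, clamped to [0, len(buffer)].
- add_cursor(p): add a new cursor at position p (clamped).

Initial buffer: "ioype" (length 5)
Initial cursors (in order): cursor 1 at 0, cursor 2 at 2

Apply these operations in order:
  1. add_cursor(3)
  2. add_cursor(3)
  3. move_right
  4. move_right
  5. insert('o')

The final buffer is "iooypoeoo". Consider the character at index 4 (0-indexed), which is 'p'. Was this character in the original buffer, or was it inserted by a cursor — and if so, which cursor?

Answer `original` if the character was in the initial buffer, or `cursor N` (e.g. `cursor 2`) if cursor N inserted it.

After op 1 (add_cursor(3)): buffer="ioype" (len 5), cursors c1@0 c2@2 c3@3, authorship .....
After op 2 (add_cursor(3)): buffer="ioype" (len 5), cursors c1@0 c2@2 c3@3 c4@3, authorship .....
After op 3 (move_right): buffer="ioype" (len 5), cursors c1@1 c2@3 c3@4 c4@4, authorship .....
After op 4 (move_right): buffer="ioype" (len 5), cursors c1@2 c2@4 c3@5 c4@5, authorship .....
After op 5 (insert('o')): buffer="iooypoeoo" (len 9), cursors c1@3 c2@6 c3@9 c4@9, authorship ..1..2.34
Authorship (.=original, N=cursor N): . . 1 . . 2 . 3 4
Index 4: author = original

Answer: original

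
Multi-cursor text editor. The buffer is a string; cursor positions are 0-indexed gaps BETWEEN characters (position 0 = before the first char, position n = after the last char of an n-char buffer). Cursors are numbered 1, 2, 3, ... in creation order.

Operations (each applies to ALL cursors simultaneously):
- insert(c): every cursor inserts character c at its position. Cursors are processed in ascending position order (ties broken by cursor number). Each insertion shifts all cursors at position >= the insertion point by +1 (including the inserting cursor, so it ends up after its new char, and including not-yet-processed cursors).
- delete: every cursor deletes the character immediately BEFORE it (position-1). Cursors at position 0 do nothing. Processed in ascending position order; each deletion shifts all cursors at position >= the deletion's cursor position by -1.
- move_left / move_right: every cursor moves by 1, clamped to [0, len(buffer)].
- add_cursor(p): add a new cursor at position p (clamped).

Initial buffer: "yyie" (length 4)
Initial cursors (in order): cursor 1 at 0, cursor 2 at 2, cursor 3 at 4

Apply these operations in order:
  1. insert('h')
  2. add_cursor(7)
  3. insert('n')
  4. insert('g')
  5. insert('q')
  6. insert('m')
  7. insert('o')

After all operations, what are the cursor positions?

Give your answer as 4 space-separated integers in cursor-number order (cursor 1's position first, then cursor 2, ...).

Answer: 6 14 27 27

Derivation:
After op 1 (insert('h')): buffer="hyyhieh" (len 7), cursors c1@1 c2@4 c3@7, authorship 1..2..3
After op 2 (add_cursor(7)): buffer="hyyhieh" (len 7), cursors c1@1 c2@4 c3@7 c4@7, authorship 1..2..3
After op 3 (insert('n')): buffer="hnyyhniehnn" (len 11), cursors c1@2 c2@6 c3@11 c4@11, authorship 11..22..334
After op 4 (insert('g')): buffer="hngyyhngiehnngg" (len 15), cursors c1@3 c2@8 c3@15 c4@15, authorship 111..222..33434
After op 5 (insert('q')): buffer="hngqyyhngqiehnnggqq" (len 19), cursors c1@4 c2@10 c3@19 c4@19, authorship 1111..2222..3343434
After op 6 (insert('m')): buffer="hngqmyyhngqmiehnnggqqmm" (len 23), cursors c1@5 c2@12 c3@23 c4@23, authorship 11111..22222..334343434
After op 7 (insert('o')): buffer="hngqmoyyhngqmoiehnnggqqmmoo" (len 27), cursors c1@6 c2@14 c3@27 c4@27, authorship 111111..222222..33434343434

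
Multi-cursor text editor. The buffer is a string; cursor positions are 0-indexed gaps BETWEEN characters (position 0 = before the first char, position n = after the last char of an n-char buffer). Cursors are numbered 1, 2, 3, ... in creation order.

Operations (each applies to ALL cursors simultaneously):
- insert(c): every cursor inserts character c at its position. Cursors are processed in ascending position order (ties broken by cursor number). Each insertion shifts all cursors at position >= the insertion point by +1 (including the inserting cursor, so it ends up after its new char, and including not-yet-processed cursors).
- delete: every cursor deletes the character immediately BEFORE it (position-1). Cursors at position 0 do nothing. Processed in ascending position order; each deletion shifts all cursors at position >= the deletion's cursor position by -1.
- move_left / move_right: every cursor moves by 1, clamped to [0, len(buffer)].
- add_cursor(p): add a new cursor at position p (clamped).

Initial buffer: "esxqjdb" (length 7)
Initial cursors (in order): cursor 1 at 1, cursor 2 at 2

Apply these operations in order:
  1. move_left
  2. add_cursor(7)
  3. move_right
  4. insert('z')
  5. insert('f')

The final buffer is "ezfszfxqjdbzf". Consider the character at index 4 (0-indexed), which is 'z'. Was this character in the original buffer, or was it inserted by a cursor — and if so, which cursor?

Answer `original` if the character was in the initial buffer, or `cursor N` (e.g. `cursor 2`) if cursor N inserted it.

After op 1 (move_left): buffer="esxqjdb" (len 7), cursors c1@0 c2@1, authorship .......
After op 2 (add_cursor(7)): buffer="esxqjdb" (len 7), cursors c1@0 c2@1 c3@7, authorship .......
After op 3 (move_right): buffer="esxqjdb" (len 7), cursors c1@1 c2@2 c3@7, authorship .......
After op 4 (insert('z')): buffer="ezszxqjdbz" (len 10), cursors c1@2 c2@4 c3@10, authorship .1.2.....3
After op 5 (insert('f')): buffer="ezfszfxqjdbzf" (len 13), cursors c1@3 c2@6 c3@13, authorship .11.22.....33
Authorship (.=original, N=cursor N): . 1 1 . 2 2 . . . . . 3 3
Index 4: author = 2

Answer: cursor 2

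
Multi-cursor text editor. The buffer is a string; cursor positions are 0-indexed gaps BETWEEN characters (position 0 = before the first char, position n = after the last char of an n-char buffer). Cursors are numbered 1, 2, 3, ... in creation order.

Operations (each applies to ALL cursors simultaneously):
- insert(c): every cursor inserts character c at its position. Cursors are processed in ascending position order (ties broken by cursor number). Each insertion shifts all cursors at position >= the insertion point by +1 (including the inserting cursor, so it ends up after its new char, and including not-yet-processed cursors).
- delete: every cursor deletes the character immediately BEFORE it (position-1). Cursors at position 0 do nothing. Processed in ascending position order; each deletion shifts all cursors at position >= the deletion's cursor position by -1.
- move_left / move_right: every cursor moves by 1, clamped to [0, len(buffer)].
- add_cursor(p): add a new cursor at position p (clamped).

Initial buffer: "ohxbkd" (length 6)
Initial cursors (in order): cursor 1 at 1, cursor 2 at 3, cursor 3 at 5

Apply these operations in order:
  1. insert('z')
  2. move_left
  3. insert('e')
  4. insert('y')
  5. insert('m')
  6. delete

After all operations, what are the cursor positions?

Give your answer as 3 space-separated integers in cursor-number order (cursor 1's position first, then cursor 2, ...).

After op 1 (insert('z')): buffer="ozhxzbkzd" (len 9), cursors c1@2 c2@5 c3@8, authorship .1..2..3.
After op 2 (move_left): buffer="ozhxzbkzd" (len 9), cursors c1@1 c2@4 c3@7, authorship .1..2..3.
After op 3 (insert('e')): buffer="oezhxezbkezd" (len 12), cursors c1@2 c2@6 c3@10, authorship .11..22..33.
After op 4 (insert('y')): buffer="oeyzhxeyzbkeyzd" (len 15), cursors c1@3 c2@8 c3@13, authorship .111..222..333.
After op 5 (insert('m')): buffer="oeymzhxeymzbkeymzd" (len 18), cursors c1@4 c2@10 c3@16, authorship .1111..2222..3333.
After op 6 (delete): buffer="oeyzhxeyzbkeyzd" (len 15), cursors c1@3 c2@8 c3@13, authorship .111..222..333.

Answer: 3 8 13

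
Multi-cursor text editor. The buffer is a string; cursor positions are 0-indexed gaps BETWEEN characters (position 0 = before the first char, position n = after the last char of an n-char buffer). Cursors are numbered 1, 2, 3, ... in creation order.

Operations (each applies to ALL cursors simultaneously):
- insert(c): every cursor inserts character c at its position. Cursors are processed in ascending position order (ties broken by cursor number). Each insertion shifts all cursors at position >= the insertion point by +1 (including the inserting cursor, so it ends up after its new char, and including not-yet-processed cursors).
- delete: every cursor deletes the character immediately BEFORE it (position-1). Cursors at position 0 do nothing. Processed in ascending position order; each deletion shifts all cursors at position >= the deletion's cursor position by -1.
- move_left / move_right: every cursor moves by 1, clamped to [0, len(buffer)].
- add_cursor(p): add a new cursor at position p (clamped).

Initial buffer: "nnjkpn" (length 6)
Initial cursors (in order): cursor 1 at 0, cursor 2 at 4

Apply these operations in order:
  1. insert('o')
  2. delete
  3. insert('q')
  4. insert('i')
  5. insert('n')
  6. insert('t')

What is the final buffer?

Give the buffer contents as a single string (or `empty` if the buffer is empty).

Answer: qintnnjkqintpn

Derivation:
After op 1 (insert('o')): buffer="onnjkopn" (len 8), cursors c1@1 c2@6, authorship 1....2..
After op 2 (delete): buffer="nnjkpn" (len 6), cursors c1@0 c2@4, authorship ......
After op 3 (insert('q')): buffer="qnnjkqpn" (len 8), cursors c1@1 c2@6, authorship 1....2..
After op 4 (insert('i')): buffer="qinnjkqipn" (len 10), cursors c1@2 c2@8, authorship 11....22..
After op 5 (insert('n')): buffer="qinnnjkqinpn" (len 12), cursors c1@3 c2@10, authorship 111....222..
After op 6 (insert('t')): buffer="qintnnjkqintpn" (len 14), cursors c1@4 c2@12, authorship 1111....2222..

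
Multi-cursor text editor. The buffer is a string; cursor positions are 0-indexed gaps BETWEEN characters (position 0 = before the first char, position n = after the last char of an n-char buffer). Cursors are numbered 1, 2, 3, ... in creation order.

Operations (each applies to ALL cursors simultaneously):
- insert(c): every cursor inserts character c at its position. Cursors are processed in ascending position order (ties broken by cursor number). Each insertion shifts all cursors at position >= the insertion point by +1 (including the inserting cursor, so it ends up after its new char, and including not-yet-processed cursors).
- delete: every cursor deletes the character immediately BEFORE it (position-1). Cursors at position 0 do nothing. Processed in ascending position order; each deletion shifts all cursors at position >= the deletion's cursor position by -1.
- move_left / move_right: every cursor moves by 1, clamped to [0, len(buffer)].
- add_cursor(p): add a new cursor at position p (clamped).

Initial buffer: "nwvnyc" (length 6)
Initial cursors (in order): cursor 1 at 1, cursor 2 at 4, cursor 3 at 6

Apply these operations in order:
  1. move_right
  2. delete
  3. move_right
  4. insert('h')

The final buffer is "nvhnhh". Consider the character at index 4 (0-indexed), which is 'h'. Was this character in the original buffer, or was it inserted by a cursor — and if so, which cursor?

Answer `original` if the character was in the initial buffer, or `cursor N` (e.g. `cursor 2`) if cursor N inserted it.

Answer: cursor 2

Derivation:
After op 1 (move_right): buffer="nwvnyc" (len 6), cursors c1@2 c2@5 c3@6, authorship ......
After op 2 (delete): buffer="nvn" (len 3), cursors c1@1 c2@3 c3@3, authorship ...
After op 3 (move_right): buffer="nvn" (len 3), cursors c1@2 c2@3 c3@3, authorship ...
After op 4 (insert('h')): buffer="nvhnhh" (len 6), cursors c1@3 c2@6 c3@6, authorship ..1.23
Authorship (.=original, N=cursor N): . . 1 . 2 3
Index 4: author = 2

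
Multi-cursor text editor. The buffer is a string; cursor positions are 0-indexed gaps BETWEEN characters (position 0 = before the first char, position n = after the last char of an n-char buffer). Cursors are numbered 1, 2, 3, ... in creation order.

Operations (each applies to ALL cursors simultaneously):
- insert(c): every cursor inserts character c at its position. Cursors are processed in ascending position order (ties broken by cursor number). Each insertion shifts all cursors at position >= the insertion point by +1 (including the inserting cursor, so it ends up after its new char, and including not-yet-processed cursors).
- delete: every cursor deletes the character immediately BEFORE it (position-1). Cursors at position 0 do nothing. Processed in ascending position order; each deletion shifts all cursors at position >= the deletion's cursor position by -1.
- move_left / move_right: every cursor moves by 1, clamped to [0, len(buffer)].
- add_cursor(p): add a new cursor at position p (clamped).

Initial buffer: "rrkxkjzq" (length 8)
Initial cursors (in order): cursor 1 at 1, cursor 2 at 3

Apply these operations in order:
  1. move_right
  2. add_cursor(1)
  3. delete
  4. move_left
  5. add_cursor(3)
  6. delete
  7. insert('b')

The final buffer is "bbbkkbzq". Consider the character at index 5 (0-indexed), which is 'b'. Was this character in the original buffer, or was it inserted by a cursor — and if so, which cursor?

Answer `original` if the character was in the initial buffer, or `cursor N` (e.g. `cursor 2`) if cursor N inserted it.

After op 1 (move_right): buffer="rrkxkjzq" (len 8), cursors c1@2 c2@4, authorship ........
After op 2 (add_cursor(1)): buffer="rrkxkjzq" (len 8), cursors c3@1 c1@2 c2@4, authorship ........
After op 3 (delete): buffer="kkjzq" (len 5), cursors c1@0 c3@0 c2@1, authorship .....
After op 4 (move_left): buffer="kkjzq" (len 5), cursors c1@0 c2@0 c3@0, authorship .....
After op 5 (add_cursor(3)): buffer="kkjzq" (len 5), cursors c1@0 c2@0 c3@0 c4@3, authorship .....
After op 6 (delete): buffer="kkzq" (len 4), cursors c1@0 c2@0 c3@0 c4@2, authorship ....
After op 7 (insert('b')): buffer="bbbkkbzq" (len 8), cursors c1@3 c2@3 c3@3 c4@6, authorship 123..4..
Authorship (.=original, N=cursor N): 1 2 3 . . 4 . .
Index 5: author = 4

Answer: cursor 4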